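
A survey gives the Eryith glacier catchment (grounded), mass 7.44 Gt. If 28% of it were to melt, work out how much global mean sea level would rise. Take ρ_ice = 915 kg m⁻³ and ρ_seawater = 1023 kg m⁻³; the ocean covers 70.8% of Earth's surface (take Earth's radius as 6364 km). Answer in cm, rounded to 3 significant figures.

≈ 5.65×10^-4 cm

Eryith: 0.28 × 7.44 Gt = 2.083×10^12 kg; dividing by ρ_w = 1023 kg m⁻³ gives 2.036×10^9 m³ of water.
Spread over 3.60×10^14 m² of ocean, Δh = 2.036×10^9 / 3.60×10^14 = 5.65×10^-6 m = 5.65×10^-4 cm.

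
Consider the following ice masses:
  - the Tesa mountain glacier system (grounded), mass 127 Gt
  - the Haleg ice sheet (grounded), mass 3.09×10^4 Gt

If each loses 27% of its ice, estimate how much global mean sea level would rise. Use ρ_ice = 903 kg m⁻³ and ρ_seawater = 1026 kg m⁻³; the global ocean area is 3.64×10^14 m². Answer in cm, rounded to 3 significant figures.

≈ 2.24 cm

Tesa: 0.27 × 127 Gt = 3.429×10^13 kg; dividing by ρ_w = 1026 kg m⁻³ gives 3.342×10^10 m³ of water.
Haleg: 0.27 × 3.09×10^4 Gt = 8.343×10^15 kg; dividing by ρ_w = 1026 kg m⁻³ gives 8.132×10^12 m³ of water.
Total added water ≈ 8.165×10^12 m³ over 3.64×10^14 m² → Δh = 0.0224 m = 2.24 cm.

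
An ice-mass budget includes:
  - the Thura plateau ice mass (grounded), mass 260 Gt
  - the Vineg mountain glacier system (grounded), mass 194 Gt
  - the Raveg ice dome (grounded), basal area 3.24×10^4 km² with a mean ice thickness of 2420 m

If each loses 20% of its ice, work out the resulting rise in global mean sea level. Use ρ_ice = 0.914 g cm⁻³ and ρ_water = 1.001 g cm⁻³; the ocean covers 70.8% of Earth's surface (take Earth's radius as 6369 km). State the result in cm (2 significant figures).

≈ 4.0 cm

Thura: 0.2 × 260 Gt = 5.200×10^13 kg; dividing by ρ_w = 1.001 g cm⁻³ = 1001 kg m⁻³ gives 5.195×10^10 m³ of water.
Vineg: 0.2 × 194 Gt = 3.880×10^13 kg; dividing by ρ_w = 1001 kg m⁻³ gives 3.876×10^10 m³ of water.
Raveg: ice volume = 3.24×10^4 km² × 2420 m = 7.841×10^4 km³; 0.2 × 7.841×10^4 × (914/1001) = 1.432×10^4 km³ of water.
Total added water ≈ 1.441×10^13 m³ over 3.61×10^14 m² → Δh = 0.0399 m = 4.0 cm.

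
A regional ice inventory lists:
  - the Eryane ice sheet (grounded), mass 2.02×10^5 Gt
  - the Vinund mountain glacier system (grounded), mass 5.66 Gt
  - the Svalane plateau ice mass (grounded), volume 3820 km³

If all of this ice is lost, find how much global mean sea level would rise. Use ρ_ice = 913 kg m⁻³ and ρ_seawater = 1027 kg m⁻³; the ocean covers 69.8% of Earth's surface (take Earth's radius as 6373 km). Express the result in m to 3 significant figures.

Eryane: 2.02×10^5 Gt = 2.020×10^17 kg; dividing by ρ_w = 1027 kg m⁻³ gives 1.967×10^14 m³ of water.
Vinund: 5.66 Gt = 5.660×10^12 kg; dividing by ρ_w = 1027 kg m⁻³ gives 5.511×10^9 m³ of water.
Svalane: 3820 km³ × (913/1027) = 3396 km³ of water.
Total added water ≈ 2.001×10^14 m³ over 3.56×10^14 m² → Δh = 0.562 m.

≈ 0.562 m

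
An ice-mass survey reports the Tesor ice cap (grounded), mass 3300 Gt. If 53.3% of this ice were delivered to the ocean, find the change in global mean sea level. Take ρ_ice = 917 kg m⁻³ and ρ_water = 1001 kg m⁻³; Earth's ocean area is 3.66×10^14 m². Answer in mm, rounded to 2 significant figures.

Tesor: 0.533 × 3300 Gt = 1.759×10^15 kg; dividing by ρ_w = 1001 kg m⁻³ gives 1.757×10^12 m³ of water.
Spread over 3.66×10^14 m² of ocean, Δh = 1.757×10^12 / 3.66×10^14 = 4.80×10^-3 m = 4.8 mm.

≈ 4.8 mm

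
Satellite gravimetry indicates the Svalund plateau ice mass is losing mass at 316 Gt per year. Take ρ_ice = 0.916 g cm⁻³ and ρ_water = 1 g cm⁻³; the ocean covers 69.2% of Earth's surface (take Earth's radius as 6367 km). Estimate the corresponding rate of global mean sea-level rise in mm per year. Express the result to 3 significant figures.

ρ_w = 1 g cm⁻³ = 1000 kg m⁻³. Annual water volume added = 316 Gt / ρ_w = 3.160×10^14 kg / 1000 kg m⁻³ = 3.160×10^11 m³.
Δh per year = 3.160×10^11 / 3.53×10^14 = 8.96×10^-4 m = 0.896 mm.

≈ 0.896 mm/yr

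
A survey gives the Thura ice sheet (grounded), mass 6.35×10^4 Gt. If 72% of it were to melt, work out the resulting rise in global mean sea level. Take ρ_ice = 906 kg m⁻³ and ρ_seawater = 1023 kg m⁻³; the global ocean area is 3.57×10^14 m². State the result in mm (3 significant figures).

Thura: 0.72 × 6.35×10^4 Gt = 4.572×10^16 kg; dividing by ρ_w = 1023 kg m⁻³ gives 4.469×10^13 m³ of water.
Spread over 3.57×10^14 m² of ocean, Δh = 4.469×10^13 / 3.57×10^14 = 0.125 m = 125 mm.

≈ 125 mm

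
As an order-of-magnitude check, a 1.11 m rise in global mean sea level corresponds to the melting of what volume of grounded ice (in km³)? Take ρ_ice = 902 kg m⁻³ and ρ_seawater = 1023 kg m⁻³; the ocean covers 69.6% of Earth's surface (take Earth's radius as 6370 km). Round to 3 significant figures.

Required water volume = Δh × A = 1.11 m × 3.55×10^14 m² = 3.939×10^14 m³ = 3.939×10^5 km³.
Ice volume = water volume × ρ_w/ρ_ice = 3.939×10^5 × 1023/902 = 4.47×10^5 km³.

≈ 4.47×10^5 km³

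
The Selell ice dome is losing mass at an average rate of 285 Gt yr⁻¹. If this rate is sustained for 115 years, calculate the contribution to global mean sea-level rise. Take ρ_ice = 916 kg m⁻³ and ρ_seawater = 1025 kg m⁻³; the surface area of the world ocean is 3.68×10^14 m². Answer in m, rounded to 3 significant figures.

Total mass lost = 285 Gt/yr × 115 yr = 3.278×10^4 Gt = 3.278×10^16 kg.
ρ_w = 1025 kg m⁻³, so water volume = 3.278×10^16 / 1025 = 3.198×10^13 m³.
Δh = 3.198×10^13 / 3.68×10^14 = 0.0869 m.

≈ 0.0869 m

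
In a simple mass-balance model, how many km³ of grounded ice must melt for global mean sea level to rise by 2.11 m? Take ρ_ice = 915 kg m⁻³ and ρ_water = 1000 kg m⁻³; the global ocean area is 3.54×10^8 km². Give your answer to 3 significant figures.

Required water volume = Δh × A = 2.11 m × 3.54×10^14 m² = 7.469×10^14 m³ = 7.469×10^5 km³.
Ice volume = water volume × ρ_w/ρ_ice = 7.469×10^5 × 1000/915 = 8.16×10^5 km³.

≈ 8.16×10^5 km³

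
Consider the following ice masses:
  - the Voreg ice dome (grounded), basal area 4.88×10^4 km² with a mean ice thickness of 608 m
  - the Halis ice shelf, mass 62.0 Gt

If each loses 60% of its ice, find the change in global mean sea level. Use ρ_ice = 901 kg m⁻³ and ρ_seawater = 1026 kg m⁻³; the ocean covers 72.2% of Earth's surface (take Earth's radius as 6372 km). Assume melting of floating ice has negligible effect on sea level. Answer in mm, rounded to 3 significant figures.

≈ 42.4 mm

Voreg: ice volume = 4.88×10^4 km² × 608 m = 2.967×10^4 km³; 0.6 × 2.967×10^4 × (901/1026) = 1.563×10^4 km³ of water.
The Halis ice shelf is floating and already displaces its own weight of water, so its melt adds essentially nothing to sea level.
Total added water ≈ 1.563×10^13 m³ over 3.68×10^14 m² → Δh = 0.0424 m = 42.4 mm.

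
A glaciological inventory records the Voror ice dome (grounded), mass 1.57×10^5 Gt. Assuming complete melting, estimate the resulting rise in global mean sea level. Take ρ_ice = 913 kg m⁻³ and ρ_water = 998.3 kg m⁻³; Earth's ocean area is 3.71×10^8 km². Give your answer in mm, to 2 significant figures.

Voror: 1.57×10^5 Gt = 1.570×10^17 kg; dividing by ρ_w = 998.3 kg m⁻³ gives 1.573×10^14 m³ of water.
Spread over 3.71×10^14 m² of ocean, Δh = 1.573×10^14 / 3.71×10^14 = 0.424 m = 420 mm.

≈ 420 mm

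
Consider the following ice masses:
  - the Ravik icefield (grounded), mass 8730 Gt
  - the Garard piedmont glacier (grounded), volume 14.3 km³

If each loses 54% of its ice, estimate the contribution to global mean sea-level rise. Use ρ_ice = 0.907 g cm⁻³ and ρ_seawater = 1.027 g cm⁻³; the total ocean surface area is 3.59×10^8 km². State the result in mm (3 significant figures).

Ravik: 0.54 × 8730 Gt = 4.714×10^15 kg; dividing by ρ_w = 1.027 g cm⁻³ = 1027 kg m⁻³ gives 4.590×10^12 m³ of water.
Garard: 0.54 × 14.3 km³ × (907/1027) = 6.820 km³ of water.
Total added water ≈ 4.597×10^12 m³ over 3.59×10^14 m² → Δh = 0.0128 m = 12.8 mm.

≈ 12.8 mm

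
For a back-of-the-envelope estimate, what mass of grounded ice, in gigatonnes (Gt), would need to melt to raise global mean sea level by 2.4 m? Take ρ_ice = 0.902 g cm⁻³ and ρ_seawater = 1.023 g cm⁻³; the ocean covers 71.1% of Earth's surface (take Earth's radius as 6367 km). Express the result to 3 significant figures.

≈ 8.89×10^5 Gt

Required water volume = Δh × A = 2.4 m × 3.62×10^14 m² = 8.693×10^14 m³.
ρ_w = 1.023 g cm⁻³ = 1023 kg m⁻³, so the mass of water = 8.693×10^14 m³ × 1023 kg m⁻³ = 8.893×10^17 kg = 8.89×10^5 Gt (and the same mass of ice, by conservation).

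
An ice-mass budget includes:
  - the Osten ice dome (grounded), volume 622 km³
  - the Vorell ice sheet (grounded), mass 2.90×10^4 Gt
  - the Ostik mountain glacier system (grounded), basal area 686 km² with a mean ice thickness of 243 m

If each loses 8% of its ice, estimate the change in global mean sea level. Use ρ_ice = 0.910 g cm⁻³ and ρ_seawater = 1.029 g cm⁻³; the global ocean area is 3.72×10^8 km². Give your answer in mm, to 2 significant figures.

Osten: 0.08 × 622 km³ × (910/1029) = 44.01 km³ of water.
Vorell: 0.08 × 2.90×10^4 Gt = 2.320×10^15 kg; dividing by ρ_w = 1.029 g cm⁻³ = 1029 kg m⁻³ gives 2.255×10^12 m³ of water.
Ostik: ice volume = 686 km² × 243 m = 166.7 km³; 0.08 × 166.7 × (910/1029) = 11.79 km³ of water.
Total added water ≈ 2.310×10^12 m³ over 3.72×10^14 m² → Δh = 6.21×10^-3 m = 6.2 mm.

≈ 6.2 mm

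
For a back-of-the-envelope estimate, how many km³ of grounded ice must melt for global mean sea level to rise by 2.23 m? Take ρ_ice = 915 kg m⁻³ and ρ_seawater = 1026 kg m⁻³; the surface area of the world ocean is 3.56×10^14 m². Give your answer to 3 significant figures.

≈ 8.90×10^5 km³

Required water volume = Δh × A = 2.23 m × 3.56×10^14 m² = 7.939×10^14 m³ = 7.939×10^5 km³.
Ice volume = water volume × ρ_w/ρ_ice = 7.939×10^5 × 1026/915 = 8.90×10^5 km³.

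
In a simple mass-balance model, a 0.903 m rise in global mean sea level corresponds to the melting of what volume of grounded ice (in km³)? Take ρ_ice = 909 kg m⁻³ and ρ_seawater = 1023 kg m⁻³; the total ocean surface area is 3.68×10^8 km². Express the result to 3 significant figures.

Required water volume = Δh × A = 0.903 m × 3.68×10^14 m² = 3.323×10^14 m³ = 3.323×10^5 km³.
Ice volume = water volume × ρ_w/ρ_ice = 3.323×10^5 × 1023/909 = 3.74×10^5 km³.

≈ 3.74×10^5 km³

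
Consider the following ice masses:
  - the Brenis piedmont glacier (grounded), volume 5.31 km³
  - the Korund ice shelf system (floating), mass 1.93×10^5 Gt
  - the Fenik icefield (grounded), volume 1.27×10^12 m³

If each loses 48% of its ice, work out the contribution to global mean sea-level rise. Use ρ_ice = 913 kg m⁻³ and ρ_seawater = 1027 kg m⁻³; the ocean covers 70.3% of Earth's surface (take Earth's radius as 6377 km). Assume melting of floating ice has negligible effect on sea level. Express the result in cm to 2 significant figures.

≈ 0.15 cm

Brenis: 0.48 × 5.31 km³ × (913/1027) = 2.266 km³ of water.
The Korund ice shelf system is floating and already displaces its own weight of water, so its melt adds essentially nothing to sea level.
Fenik: 0.48 × 1.27×10^12 m³ × (913/1027) = 5.419×10^11 m³ of water.
Total added water ≈ 5.442×10^11 m³ over 3.59×10^14 m² → Δh = 1.51×10^-3 m = 0.15 cm.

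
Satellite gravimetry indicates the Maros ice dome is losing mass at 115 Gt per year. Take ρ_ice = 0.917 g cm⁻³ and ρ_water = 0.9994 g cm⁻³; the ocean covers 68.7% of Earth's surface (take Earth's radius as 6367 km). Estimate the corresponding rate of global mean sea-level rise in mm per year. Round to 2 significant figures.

≈ 0.33 mm/yr

ρ_w = 0.9994 g cm⁻³ = 999.4 kg m⁻³. Annual water volume added = 115 Gt / ρ_w = 1.150×10^14 kg / 999.4 kg m⁻³ = 1.151×10^11 m³.
Δh per year = 1.151×10^11 / 3.50×10^14 = 3.29×10^-4 m = 0.33 mm.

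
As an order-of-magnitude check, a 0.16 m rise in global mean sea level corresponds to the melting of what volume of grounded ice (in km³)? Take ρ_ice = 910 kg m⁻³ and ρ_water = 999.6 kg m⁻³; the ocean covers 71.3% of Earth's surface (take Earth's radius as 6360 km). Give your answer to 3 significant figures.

≈ 6.37×10^4 km³

Required water volume = Δh × A = 0.16 m × 3.62×10^14 m² = 5.799×10^13 m³ = 5.799×10^4 km³.
Ice volume = water volume × ρ_w/ρ_ice = 5.799×10^4 × 999.6/910 = 6.37×10^4 km³.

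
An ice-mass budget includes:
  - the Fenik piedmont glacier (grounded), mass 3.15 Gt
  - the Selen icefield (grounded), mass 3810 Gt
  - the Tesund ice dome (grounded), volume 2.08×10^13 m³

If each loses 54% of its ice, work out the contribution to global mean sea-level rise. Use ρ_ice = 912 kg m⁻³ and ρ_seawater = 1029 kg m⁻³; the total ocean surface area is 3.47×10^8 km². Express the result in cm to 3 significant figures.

Fenik: 0.54 × 3.15 Gt = 1.701×10^12 kg; dividing by ρ_w = 1029 kg m⁻³ gives 1.653×10^9 m³ of water.
Selen: 0.54 × 3810 Gt = 2.057×10^15 kg; dividing by ρ_w = 1029 kg m⁻³ gives 1.999×10^12 m³ of water.
Tesund: 0.54 × 2.08×10^13 m³ × (912/1029) = 9.955×10^12 m³ of water.
Total added water ≈ 1.196×10^13 m³ over 3.47×10^14 m² → Δh = 0.0345 m = 3.45 cm.

≈ 3.45 cm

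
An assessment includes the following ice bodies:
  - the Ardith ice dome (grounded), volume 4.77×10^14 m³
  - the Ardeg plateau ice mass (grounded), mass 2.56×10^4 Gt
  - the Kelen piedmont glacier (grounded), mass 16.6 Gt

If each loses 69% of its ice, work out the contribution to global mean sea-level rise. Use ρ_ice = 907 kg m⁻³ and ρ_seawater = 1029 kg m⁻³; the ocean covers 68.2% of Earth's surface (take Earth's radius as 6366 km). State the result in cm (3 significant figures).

≈ 88.5 cm

Ardith: 0.69 × 4.77×10^14 m³ × (907/1029) = 2.901×10^14 m³ of water.
Ardeg: 0.69 × 2.56×10^4 Gt = 1.766×10^16 kg; dividing by ρ_w = 1029 kg m⁻³ gives 1.717×10^13 m³ of water.
Kelen: 0.69 × 16.6 Gt = 1.145×10^13 kg; dividing by ρ_w = 1029 kg m⁻³ gives 1.113×10^10 m³ of water.
Total added water ≈ 3.073×10^14 m³ over 3.47×10^14 m² → Δh = 0.885 m = 88.5 cm.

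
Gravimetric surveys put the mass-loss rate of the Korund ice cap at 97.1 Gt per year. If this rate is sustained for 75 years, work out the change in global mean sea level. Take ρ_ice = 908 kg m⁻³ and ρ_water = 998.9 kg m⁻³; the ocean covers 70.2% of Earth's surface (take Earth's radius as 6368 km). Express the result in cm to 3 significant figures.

≈ 2.04 cm

Total mass lost = 97.1 Gt/yr × 75 yr = 7282 Gt = 7.282×10^15 kg.
ρ_w = 998.9 kg m⁻³, so water volume = 7.282×10^15 / 998.9 = 7.291×10^12 m³.
Δh = 7.291×10^12 / 3.58×10^14 = 0.0204 m = 2.04 cm.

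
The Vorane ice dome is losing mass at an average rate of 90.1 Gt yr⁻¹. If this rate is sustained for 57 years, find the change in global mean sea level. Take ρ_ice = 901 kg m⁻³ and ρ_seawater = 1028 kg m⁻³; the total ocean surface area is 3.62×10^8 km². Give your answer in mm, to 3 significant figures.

Total mass lost = 90.1 Gt/yr × 57 yr = 5136 Gt = 5.136×10^15 kg.
ρ_w = 1028 kg m⁻³, so water volume = 5.136×10^15 / 1028 = 4.996×10^12 m³.
Δh = 4.996×10^12 / 3.62×10^14 = 0.0138 m = 13.8 mm.

≈ 13.8 mm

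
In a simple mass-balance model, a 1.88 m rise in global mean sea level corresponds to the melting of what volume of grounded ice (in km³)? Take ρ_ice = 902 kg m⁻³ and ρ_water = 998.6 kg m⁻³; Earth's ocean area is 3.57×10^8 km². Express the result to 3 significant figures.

≈ 7.43×10^5 km³

Required water volume = Δh × A = 1.88 m × 3.57×10^14 m² = 6.712×10^14 m³ = 6.712×10^5 km³.
Ice volume = water volume × ρ_w/ρ_ice = 6.712×10^5 × 998.6/902 = 7.43×10^5 km³.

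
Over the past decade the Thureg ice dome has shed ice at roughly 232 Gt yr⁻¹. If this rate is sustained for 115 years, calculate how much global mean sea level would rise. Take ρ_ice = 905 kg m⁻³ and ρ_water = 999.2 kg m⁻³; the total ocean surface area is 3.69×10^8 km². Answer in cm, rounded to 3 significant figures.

≈ 7.24 cm

Total mass lost = 232 Gt/yr × 115 yr = 2.668×10^4 Gt = 2.668×10^16 kg.
ρ_w = 999.2 kg m⁻³, so water volume = 2.668×10^16 / 999.2 = 2.670×10^13 m³.
Δh = 2.670×10^13 / 3.69×10^14 = 0.0724 m = 7.24 cm.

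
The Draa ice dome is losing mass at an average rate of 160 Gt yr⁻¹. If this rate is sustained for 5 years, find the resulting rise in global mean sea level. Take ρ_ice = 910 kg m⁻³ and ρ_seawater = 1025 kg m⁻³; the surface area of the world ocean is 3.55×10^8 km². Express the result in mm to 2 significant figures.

Total mass lost = 160 Gt/yr × 5 yr = 800.0 Gt = 8.000×10^14 kg.
ρ_w = 1025 kg m⁻³, so water volume = 8.000×10^14 / 1025 = 7.805×10^11 m³.
Δh = 7.805×10^11 / 3.55×10^14 = 2.20×10^-3 m = 2.2 mm.

≈ 2.2 mm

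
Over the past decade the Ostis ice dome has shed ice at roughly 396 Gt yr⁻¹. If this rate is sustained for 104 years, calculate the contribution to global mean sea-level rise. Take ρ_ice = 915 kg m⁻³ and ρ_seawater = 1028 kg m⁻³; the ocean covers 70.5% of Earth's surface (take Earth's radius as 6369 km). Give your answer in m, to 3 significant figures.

Total mass lost = 396 Gt/yr × 104 yr = 4.118×10^4 Gt = 4.118×10^16 kg.
ρ_w = 1028 kg m⁻³, so water volume = 4.118×10^16 / 1028 = 4.006×10^13 m³.
Δh = 4.006×10^13 / 3.59×10^14 = 0.111 m.

≈ 0.111 m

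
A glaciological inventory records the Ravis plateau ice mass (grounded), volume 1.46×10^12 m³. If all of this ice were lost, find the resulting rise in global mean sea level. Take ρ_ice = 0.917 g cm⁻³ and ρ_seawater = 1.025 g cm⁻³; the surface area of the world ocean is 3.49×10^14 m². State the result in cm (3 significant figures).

Ravis: 1.46×10^12 m³ × (917/1025) = 1.306×10^12 m³ of water.
Spread over 3.49×10^14 m² of ocean, Δh = 1.306×10^12 / 3.49×10^14 = 3.74×10^-3 m = 0.374 cm.

≈ 0.374 cm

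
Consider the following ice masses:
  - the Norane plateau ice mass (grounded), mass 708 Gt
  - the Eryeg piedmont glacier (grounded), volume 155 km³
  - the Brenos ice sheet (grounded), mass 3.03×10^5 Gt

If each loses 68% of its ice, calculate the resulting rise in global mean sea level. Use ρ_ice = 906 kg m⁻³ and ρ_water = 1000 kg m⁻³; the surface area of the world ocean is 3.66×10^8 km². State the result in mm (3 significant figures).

Norane: 0.68 × 708 Gt = 4.814×10^14 kg; dividing by ρ_w = 1000 kg m⁻³ gives 4.814×10^11 m³ of water.
Eryeg: 0.68 × 155 km³ × (906/1000) = 95.49 km³ of water.
Brenos: 0.68 × 3.03×10^5 Gt = 2.060×10^17 kg; dividing by ρ_w = 1000 kg m⁻³ gives 2.060×10^14 m³ of water.
Total added water ≈ 2.066×10^14 m³ over 3.66×10^14 m² → Δh = 0.565 m = 565 mm.

≈ 565 mm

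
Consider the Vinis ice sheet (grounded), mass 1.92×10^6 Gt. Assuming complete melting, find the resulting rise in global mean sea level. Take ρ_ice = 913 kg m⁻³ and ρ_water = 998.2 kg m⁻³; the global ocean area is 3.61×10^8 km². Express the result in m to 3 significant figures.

Vinis: 1.92×10^6 Gt = 1.920×10^18 kg; dividing by ρ_w = 998.2 kg m⁻³ gives 1.923×10^15 m³ of water.
Spread over 3.61×10^14 m² of ocean, Δh = 1.923×10^15 / 3.61×10^14 = 5.33 m.

≈ 5.33 m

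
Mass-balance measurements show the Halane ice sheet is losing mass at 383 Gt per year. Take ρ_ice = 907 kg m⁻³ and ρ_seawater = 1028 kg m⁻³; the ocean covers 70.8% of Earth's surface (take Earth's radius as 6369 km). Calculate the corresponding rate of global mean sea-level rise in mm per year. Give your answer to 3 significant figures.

≈ 1.03 mm/yr

ρ_w = 1028 kg m⁻³. Annual water volume added = 383 Gt / ρ_w = 3.830×10^14 kg / 1028 kg m⁻³ = 3.726×10^11 m³.
Δh per year = 3.726×10^11 / 3.61×10^14 = 1.03×10^-3 m = 1.03 mm.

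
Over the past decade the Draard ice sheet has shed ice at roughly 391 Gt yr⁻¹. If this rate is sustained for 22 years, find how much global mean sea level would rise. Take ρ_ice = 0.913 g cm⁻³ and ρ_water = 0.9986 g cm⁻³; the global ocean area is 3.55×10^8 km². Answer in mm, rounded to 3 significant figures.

≈ 24.3 mm

Total mass lost = 391 Gt/yr × 22 yr = 8602 Gt = 8.602×10^15 kg.
ρ_w = 0.9986 g cm⁻³ = 998.6 kg m⁻³, so water volume = 8.602×10^15 / 998.6 = 8.614×10^12 m³.
Δh = 8.614×10^12 / 3.55×10^14 = 0.0243 m = 24.3 mm.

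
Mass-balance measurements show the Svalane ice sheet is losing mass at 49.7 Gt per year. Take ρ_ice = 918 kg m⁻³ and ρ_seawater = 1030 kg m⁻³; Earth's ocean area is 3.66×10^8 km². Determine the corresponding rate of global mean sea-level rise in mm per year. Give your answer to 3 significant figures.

ρ_w = 1030 kg m⁻³. Annual water volume added = 49.7 Gt / ρ_w = 4.970×10^13 kg / 1030 kg m⁻³ = 4.825×10^10 m³.
Δh per year = 4.825×10^10 / 3.66×10^14 = 1.32×10^-4 m = 0.132 mm.

≈ 0.132 mm/yr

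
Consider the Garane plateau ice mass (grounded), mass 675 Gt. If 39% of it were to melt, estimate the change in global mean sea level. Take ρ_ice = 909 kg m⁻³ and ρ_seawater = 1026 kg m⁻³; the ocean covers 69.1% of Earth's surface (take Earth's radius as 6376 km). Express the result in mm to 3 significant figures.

≈ 0.727 mm

Garane: 0.39 × 675 Gt = 2.632×10^14 kg; dividing by ρ_w = 1026 kg m⁻³ gives 2.566×10^11 m³ of water.
Spread over 3.53×10^14 m² of ocean, Δh = 2.566×10^11 / 3.53×10^14 = 7.27×10^-4 m = 0.727 mm.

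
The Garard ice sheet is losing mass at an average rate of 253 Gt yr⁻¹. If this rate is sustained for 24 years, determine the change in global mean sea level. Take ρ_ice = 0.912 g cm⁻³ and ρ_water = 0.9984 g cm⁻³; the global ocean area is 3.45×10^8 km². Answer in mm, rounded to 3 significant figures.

≈ 17.6 mm

Total mass lost = 253 Gt/yr × 24 yr = 6072 Gt = 6.072×10^15 kg.
ρ_w = 0.9984 g cm⁻³ = 998.4 kg m⁻³, so water volume = 6.072×10^15 / 998.4 = 6.082×10^12 m³.
Δh = 6.082×10^12 / 3.45×10^14 = 0.0176 m = 17.6 mm.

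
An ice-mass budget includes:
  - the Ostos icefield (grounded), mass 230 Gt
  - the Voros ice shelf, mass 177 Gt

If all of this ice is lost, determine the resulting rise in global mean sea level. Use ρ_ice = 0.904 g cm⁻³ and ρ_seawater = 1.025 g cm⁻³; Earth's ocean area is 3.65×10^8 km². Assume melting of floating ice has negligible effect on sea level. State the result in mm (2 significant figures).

≈ 0.61 mm

Ostos: 230 Gt = 2.300×10^14 kg; dividing by ρ_w = 1.025 g cm⁻³ = 1025 kg m⁻³ gives 2.244×10^11 m³ of water.
The Voros ice shelf is floating and already displaces its own weight of water, so its melt adds essentially nothing to sea level.
Total added water ≈ 2.244×10^11 m³ over 3.65×10^14 m² → Δh = 6.15×10^-4 m = 0.61 mm.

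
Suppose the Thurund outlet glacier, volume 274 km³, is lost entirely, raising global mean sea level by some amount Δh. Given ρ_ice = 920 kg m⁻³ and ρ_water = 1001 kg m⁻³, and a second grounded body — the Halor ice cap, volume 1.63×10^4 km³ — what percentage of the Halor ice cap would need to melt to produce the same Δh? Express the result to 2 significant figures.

Equal sea-level rise means equal mass of meltwater, i.e. equal mass of ice lost.
Ice mass of Thurund: 2.521×10^14 kg; ice mass of Halor: 1.500×10^16 kg.
Fraction required = 2.521×10^14 / 1.500×10^16 = 0.0168 → 1.7 %.

≈ 1.7 %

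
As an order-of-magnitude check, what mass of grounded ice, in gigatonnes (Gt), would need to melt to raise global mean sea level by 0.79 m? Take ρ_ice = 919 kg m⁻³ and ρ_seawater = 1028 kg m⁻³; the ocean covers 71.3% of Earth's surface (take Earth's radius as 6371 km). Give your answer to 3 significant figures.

Required water volume = Δh × A = 0.79 m × 3.64×10^14 m² = 2.873×10^14 m³.
ρ_w = 1028 kg m⁻³, so the mass of water = 2.873×10^14 m³ × 1028 kg m⁻³ = 2.953×10^17 kg = 2.95×10^5 Gt (and the same mass of ice, by conservation).

≈ 2.95×10^5 Gt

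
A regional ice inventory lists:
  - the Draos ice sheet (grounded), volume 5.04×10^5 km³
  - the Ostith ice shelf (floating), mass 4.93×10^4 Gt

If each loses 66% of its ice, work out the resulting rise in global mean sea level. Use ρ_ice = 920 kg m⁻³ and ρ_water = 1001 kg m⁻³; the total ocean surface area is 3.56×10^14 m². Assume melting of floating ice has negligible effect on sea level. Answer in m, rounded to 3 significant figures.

Draos: 0.66 × 5.04×10^5 km³ × (920/1001) = 3.057×10^5 km³ of water.
The Ostith ice shelf is floating and already displaces its own weight of water, so its melt adds essentially nothing to sea level.
Total added water ≈ 3.057×10^14 m³ over 3.56×10^14 m² → Δh = 0.859 m.

≈ 0.859 m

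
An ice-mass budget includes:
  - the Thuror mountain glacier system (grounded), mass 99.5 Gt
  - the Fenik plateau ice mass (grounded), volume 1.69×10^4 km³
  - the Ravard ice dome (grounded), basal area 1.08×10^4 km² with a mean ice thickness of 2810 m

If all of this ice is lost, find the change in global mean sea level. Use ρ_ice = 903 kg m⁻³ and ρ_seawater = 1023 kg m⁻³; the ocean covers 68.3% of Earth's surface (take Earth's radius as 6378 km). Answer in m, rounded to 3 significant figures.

Thuror: 99.5 Gt = 9.950×10^13 kg; dividing by ρ_w = 1023 kg m⁻³ gives 9.726×10^10 m³ of water.
Fenik: 1.69×10^4 km³ × (903/1023) = 1.492×10^4 km³ of water.
Ravard: ice volume = 1.08×10^4 km² × 2810 m = 3.035×10^4 km³; 3.035×10^4 × (903/1023) = 2.679×10^4 km³ of water.
Total added water ≈ 4.180×10^13 m³ over 3.49×10^14 m² → Δh = 0.120 m.

≈ 0.120 m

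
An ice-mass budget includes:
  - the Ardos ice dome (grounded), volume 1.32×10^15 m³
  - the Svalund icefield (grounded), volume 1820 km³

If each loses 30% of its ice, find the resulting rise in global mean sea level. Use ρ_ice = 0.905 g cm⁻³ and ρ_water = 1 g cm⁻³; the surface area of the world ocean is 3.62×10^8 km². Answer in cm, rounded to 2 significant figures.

≈ 99 cm

Ardos: 0.3 × 1.32×10^15 m³ × (905/1000) = 3.584×10^14 m³ of water.
Svalund: 0.3 × 1820 km³ × (905/1000) = 494.1 km³ of water.
Total added water ≈ 3.589×10^14 m³ over 3.62×10^14 m² → Δh = 0.991 m = 99 cm.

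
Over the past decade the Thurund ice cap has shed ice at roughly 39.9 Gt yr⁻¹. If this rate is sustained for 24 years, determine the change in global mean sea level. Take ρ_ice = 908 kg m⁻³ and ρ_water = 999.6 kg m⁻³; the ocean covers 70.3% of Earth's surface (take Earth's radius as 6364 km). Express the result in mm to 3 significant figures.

Total mass lost = 39.9 Gt/yr × 24 yr = 957.6 Gt = 9.576×10^14 kg.
ρ_w = 999.6 kg m⁻³, so water volume = 9.576×10^14 / 999.6 = 9.580×10^11 m³.
Δh = 9.580×10^11 / 3.58×10^14 = 2.68×10^-3 m = 2.68 mm.

≈ 2.68 mm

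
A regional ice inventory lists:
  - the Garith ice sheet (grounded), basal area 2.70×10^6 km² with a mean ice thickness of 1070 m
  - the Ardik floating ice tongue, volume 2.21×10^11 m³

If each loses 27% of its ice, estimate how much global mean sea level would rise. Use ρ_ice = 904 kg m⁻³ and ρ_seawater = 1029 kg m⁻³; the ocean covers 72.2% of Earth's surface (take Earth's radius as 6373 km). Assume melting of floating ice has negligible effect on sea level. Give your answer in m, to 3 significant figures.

Garith: ice volume = 2.70×10^6 km² × 1070 m = 2.889×10^6 km³; 0.27 × 2.889×10^6 × (904/1029) = 6.853×10^5 km³ of water.
The Ardik floating ice tongue is floating and already displaces its own weight of water, so its melt adds essentially nothing to sea level.
Total added water ≈ 6.853×10^14 m³ over 3.68×10^14 m² → Δh = 1.86 m.

≈ 1.86 m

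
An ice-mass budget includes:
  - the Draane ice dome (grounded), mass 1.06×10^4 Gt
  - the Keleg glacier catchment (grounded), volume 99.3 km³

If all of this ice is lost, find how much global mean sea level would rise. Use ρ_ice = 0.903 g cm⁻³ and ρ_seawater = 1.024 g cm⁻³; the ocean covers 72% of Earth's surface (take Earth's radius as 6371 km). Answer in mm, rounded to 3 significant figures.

Draane: 1.06×10^4 Gt = 1.060×10^16 kg; dividing by ρ_w = 1.024 g cm⁻³ = 1024 kg m⁻³ gives 1.035×10^13 m³ of water.
Keleg: 99.3 km³ × (903/1024) = 87.57 km³ of water.
Total added water ≈ 1.044×10^13 m³ over 3.67×10^14 m² → Δh = 0.0284 m = 28.4 mm.

≈ 28.4 mm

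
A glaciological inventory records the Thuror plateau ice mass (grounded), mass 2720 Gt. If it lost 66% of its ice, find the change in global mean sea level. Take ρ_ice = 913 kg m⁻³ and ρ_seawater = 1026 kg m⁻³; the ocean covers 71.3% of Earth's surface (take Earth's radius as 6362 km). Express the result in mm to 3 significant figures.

≈ 4.82 mm

Thuror: 0.66 × 2720 Gt = 1.795×10^15 kg; dividing by ρ_w = 1026 kg m⁻³ gives 1.750×10^12 m³ of water.
Spread over 3.63×10^14 m² of ocean, Δh = 1.750×10^12 / 3.63×10^14 = 4.82×10^-3 m = 4.82 mm.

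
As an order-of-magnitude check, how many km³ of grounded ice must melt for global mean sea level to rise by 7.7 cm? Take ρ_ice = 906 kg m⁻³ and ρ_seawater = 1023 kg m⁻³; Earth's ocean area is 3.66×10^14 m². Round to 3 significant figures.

Required water volume = Δh × A = 0.077 m × 3.66×10^14 m² = 2.818×10^13 m³ = 2.818×10^4 km³.
Ice volume = water volume × ρ_w/ρ_ice = 2.818×10^4 × 1023/906 = 3.18×10^4 km³.

≈ 3.18×10^4 km³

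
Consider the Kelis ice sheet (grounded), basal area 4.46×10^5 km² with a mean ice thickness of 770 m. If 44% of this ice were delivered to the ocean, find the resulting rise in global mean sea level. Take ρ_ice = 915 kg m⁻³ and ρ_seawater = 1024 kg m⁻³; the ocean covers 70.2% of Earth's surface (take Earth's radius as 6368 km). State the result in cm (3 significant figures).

≈ 37.7 cm

Kelis: ice volume = 4.46×10^5 km² × 770 m = 3.434×10^5 km³; 0.44 × 3.434×10^5 × (915/1024) = 1.350×10^5 km³ of water.
Spread over 3.58×10^14 m² of ocean, Δh = 1.350×10^14 / 3.58×10^14 = 0.377 m = 37.7 cm.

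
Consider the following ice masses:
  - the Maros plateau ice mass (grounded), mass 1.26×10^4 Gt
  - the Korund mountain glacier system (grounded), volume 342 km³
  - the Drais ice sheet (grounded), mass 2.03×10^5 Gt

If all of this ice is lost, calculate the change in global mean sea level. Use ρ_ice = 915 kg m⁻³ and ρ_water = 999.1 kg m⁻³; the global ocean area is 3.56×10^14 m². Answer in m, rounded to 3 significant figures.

Maros: 1.26×10^4 Gt = 1.260×10^16 kg; dividing by ρ_w = 999.1 kg m⁻³ gives 1.261×10^13 m³ of water.
Korund: 342 km³ × (915/999.1) = 313.2 km³ of water.
Drais: 2.03×10^5 Gt = 2.030×10^17 kg; dividing by ρ_w = 999.1 kg m⁻³ gives 2.032×10^14 m³ of water.
Total added water ≈ 2.161×10^14 m³ over 3.56×10^14 m² → Δh = 0.607 m.

≈ 0.607 m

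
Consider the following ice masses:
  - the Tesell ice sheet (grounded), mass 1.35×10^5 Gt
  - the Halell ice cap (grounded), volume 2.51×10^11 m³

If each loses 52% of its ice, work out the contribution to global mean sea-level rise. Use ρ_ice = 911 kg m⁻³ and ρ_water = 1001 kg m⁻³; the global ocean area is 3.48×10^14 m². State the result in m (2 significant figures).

≈ 0.20 m

Tesell: 0.52 × 1.35×10^5 Gt = 7.020×10^16 kg; dividing by ρ_w = 1001 kg m⁻³ gives 7.013×10^13 m³ of water.
Halell: 0.52 × 2.51×10^11 m³ × (911/1001) = 1.188×10^11 m³ of water.
Total added water ≈ 7.025×10^13 m³ over 3.48×10^14 m² → Δh = 0.202 m.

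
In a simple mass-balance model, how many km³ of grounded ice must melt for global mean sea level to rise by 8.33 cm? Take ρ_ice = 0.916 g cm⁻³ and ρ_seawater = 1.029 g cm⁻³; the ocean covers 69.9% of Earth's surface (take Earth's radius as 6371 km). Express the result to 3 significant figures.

Required water volume = Δh × A = 0.0833 m × 3.57×10^14 m² = 2.970×10^13 m³ = 2.970×10^4 km³.
Ice volume = water volume × ρ_w/ρ_ice = 2.970×10^4 × 1029/916 = 3.34×10^4 km³.

≈ 3.34×10^4 km³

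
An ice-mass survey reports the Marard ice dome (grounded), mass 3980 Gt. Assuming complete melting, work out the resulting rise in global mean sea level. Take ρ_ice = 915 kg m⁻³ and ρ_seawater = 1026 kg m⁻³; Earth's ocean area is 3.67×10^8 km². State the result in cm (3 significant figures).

≈ 1.06 cm

Marard: 3980 Gt = 3.980×10^15 kg; dividing by ρ_w = 1026 kg m⁻³ gives 3.879×10^12 m³ of water.
Spread over 3.67×10^14 m² of ocean, Δh = 3.879×10^12 / 3.67×10^14 = 0.0106 m = 1.06 cm.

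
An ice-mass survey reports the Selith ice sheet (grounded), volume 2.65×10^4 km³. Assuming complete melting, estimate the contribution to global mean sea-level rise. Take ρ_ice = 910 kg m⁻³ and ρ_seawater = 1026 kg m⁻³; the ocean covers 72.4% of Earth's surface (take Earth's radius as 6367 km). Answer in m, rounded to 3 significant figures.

≈ 0.0637 m

Selith: 2.65×10^4 km³ × (910/1026) = 2.350×10^4 km³ of water.
Spread over 3.69×10^14 m² of ocean, Δh = 2.350×10^13 / 3.69×10^14 = 0.0637 m.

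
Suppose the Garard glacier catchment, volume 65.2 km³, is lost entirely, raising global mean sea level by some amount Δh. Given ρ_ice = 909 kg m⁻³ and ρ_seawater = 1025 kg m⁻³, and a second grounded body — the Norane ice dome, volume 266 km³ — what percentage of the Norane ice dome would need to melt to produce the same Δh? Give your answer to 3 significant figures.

Equal sea-level rise means equal mass of meltwater, i.e. equal mass of ice lost.
Ice mass of Garard: 5.927×10^13 kg; ice mass of Norane: 2.418×10^14 kg.
Fraction required = 5.927×10^13 / 2.418×10^14 = 0.245 → 24.5 %.

≈ 24.5 %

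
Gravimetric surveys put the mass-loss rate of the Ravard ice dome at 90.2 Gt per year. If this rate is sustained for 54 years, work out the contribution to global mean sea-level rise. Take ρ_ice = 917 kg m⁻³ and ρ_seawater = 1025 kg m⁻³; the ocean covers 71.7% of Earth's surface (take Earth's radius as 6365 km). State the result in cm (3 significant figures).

≈ 1.30 cm

Total mass lost = 90.2 Gt/yr × 54 yr = 4871 Gt = 4.871×10^15 kg.
ρ_w = 1025 kg m⁻³, so water volume = 4.871×10^15 / 1025 = 4.752×10^12 m³.
Δh = 4.752×10^12 / 3.65×10^14 = 0.0130 m = 1.30 cm.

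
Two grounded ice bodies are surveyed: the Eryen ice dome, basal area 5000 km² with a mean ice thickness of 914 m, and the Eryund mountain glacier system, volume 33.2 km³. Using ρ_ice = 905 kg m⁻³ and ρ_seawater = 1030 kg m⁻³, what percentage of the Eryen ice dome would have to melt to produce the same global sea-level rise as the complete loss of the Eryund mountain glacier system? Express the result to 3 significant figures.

≈ 0.726 %

Equal sea-level rise means equal mass of meltwater, i.e. equal mass of ice lost.
Ice mass of Eryund: 3.005×10^13 kg; ice mass of Eryen: 4.136×10^15 kg.
Fraction required = 3.005×10^13 / 4.136×10^15 = 7.26×10^-3 → 0.726 %.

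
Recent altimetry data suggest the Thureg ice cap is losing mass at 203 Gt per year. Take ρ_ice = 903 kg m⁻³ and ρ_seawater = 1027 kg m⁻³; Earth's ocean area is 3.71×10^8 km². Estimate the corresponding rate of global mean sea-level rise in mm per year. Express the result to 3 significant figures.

≈ 0.533 mm/yr

ρ_w = 1027 kg m⁻³. Annual water volume added = 203 Gt / ρ_w = 2.030×10^14 kg / 1027 kg m⁻³ = 1.977×10^11 m³.
Δh per year = 1.977×10^11 / 3.71×10^14 = 5.33×10^-4 m = 0.533 mm.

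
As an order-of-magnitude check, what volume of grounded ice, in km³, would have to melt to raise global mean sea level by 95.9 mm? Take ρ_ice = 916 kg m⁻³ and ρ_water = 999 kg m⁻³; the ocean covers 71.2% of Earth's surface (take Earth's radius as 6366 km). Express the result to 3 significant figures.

Required water volume = Δh × A = 0.0959 m × 3.63×10^14 m² = 3.477×10^13 m³ = 3.477×10^4 km³.
Ice volume = water volume × ρ_w/ρ_ice = 3.477×10^4 × 999/916 = 3.79×10^4 km³.

≈ 3.79×10^4 km³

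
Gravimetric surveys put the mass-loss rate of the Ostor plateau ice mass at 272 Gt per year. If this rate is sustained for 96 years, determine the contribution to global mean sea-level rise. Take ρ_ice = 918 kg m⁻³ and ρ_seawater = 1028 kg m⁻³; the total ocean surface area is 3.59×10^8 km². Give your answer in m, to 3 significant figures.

Total mass lost = 272 Gt/yr × 96 yr = 2.611×10^4 Gt = 2.611×10^16 kg.
ρ_w = 1028 kg m⁻³, so water volume = 2.611×10^16 / 1028 = 2.540×10^13 m³.
Δh = 2.540×10^13 / 3.59×10^14 = 0.0708 m.

≈ 0.0708 m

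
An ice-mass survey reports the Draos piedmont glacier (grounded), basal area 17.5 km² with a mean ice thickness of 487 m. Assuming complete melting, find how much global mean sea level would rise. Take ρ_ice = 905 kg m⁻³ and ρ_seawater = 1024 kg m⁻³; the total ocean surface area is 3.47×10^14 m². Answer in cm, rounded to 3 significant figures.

≈ 2.17×10^-3 cm

Draos: ice volume = 17.5 km² × 487 m = 8.523 km³; 8.523 × (905/1024) = 7.532 km³ of water.
Spread over 3.47×10^14 m² of ocean, Δh = 7.532×10^9 / 3.47×10^14 = 2.17×10^-5 m = 2.17×10^-3 cm.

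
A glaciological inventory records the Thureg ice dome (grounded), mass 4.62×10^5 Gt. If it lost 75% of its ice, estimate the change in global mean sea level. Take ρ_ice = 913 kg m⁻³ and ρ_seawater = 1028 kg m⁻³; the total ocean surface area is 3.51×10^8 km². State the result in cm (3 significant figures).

≈ 96.0 cm

Thureg: 0.75 × 4.62×10^5 Gt = 3.465×10^17 kg; dividing by ρ_w = 1028 kg m⁻³ gives 3.371×10^14 m³ of water.
Spread over 3.51×10^14 m² of ocean, Δh = 3.371×10^14 / 3.51×10^14 = 0.960 m = 96.0 cm.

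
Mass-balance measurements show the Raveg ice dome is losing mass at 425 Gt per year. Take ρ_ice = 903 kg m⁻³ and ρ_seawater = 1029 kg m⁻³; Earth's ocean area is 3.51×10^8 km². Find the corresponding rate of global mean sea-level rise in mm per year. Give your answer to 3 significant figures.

ρ_w = 1029 kg m⁻³. Annual water volume added = 425 Gt / ρ_w = 4.250×10^14 kg / 1029 kg m⁻³ = 4.130×10^11 m³.
Δh per year = 4.130×10^11 / 3.51×10^14 = 1.18×10^-3 m = 1.18 mm.

≈ 1.18 mm/yr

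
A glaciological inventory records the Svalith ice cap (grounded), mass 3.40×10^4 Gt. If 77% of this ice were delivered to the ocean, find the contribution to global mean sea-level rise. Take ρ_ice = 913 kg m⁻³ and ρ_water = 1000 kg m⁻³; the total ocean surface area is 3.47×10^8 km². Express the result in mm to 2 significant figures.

≈ 75 mm

Svalith: 0.77 × 3.40×10^4 Gt = 2.618×10^16 kg; dividing by ρ_w = 1000 kg m⁻³ gives 2.618×10^13 m³ of water.
Spread over 3.47×10^14 m² of ocean, Δh = 2.618×10^13 / 3.47×10^14 = 0.0754 m = 75 mm.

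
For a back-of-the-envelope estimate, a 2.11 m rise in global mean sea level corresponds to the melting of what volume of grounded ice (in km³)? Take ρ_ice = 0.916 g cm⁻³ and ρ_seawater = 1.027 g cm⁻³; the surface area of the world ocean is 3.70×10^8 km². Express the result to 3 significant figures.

≈ 8.75×10^5 km³

Required water volume = Δh × A = 2.11 m × 3.70×10^14 m² = 7.807×10^14 m³ = 7.807×10^5 km³.
Ice volume = water volume × ρ_w/ρ_ice = 7.807×10^5 × 1027/916 = 8.75×10^5 km³.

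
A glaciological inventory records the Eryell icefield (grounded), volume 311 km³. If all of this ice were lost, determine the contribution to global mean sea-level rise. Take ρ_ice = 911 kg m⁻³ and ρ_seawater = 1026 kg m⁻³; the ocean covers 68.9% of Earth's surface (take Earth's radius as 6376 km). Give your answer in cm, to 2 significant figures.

≈ 0.078 cm

Eryell: 311 km³ × (911/1026) = 276.1 km³ of water.
Spread over 3.52×10^14 m² of ocean, Δh = 2.761×10^11 / 3.52×10^14 = 7.85×10^-4 m = 0.078 cm.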